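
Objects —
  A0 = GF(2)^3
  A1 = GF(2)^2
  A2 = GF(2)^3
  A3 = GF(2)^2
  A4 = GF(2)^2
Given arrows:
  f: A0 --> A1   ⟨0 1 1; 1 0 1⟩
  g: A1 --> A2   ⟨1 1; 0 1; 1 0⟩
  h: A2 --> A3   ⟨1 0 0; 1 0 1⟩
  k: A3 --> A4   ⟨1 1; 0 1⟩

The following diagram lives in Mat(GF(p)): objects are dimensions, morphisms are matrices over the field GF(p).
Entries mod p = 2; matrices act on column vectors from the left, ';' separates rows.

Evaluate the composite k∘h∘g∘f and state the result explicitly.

  e0=(1,0,0) f-->(0,1) g-->(1,1,0) h-->(1,1) k-->(0,1)
  e1=(0,1,0) f-->(1,0) g-->(1,0,1) h-->(1,0) k-->(1,0)
  e2=(0,0,1) f-->(1,1) g-->(0,1,1) h-->(0,1) k-->(1,1)
result: ⟨0 1 1; 1 0 1⟩

Answer: ⟨0 1 1; 1 0 1⟩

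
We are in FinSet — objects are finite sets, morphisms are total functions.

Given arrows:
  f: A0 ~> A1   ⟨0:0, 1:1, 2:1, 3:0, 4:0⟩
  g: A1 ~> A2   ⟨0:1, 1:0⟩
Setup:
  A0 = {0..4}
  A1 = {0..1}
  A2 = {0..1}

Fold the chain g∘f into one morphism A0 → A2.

Answer: ⟨0:1, 1:0, 2:0, 3:1, 4:1⟩

Trace:
  0 f~>0 g~>1
  1 f~>1 g~>0
  2 f~>1 g~>0
  3 f~>0 g~>1
  4 f~>0 g~>1
⟦path⟧: ⟨0:1, 1:0, 2:0, 3:1, 4:1⟩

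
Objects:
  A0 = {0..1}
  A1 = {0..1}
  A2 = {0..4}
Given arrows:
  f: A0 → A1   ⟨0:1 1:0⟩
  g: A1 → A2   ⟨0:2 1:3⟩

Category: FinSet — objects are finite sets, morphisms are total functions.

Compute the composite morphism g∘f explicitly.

  0 f→1 g→3
  1 f→0 g→2
result: ⟨0:3 1:2⟩

Answer: ⟨0:3 1:2⟩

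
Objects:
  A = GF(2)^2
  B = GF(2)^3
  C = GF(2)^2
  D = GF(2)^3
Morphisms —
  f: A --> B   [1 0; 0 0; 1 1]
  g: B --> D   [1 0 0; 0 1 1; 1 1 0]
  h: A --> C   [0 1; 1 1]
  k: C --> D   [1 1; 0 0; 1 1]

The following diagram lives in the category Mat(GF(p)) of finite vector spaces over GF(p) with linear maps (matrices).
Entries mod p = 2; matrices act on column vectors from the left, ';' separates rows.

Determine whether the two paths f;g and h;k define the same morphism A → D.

Answer: DOES NOT COMMUTE

Derivation:
Along f;g (path 1):
  e0=[1,0] f-->[1,0,1] g-->[1,1,1]
  e1=[0,1] f-->[0,0,1] g-->[0,1,0]
  ⟦path⟧₁ = [1 0; 1 1; 1 0]
Along h;k (path 2):
  e0=[1,0] h-->[0,1] k-->[1,0,1]
  e1=[0,1] h-->[1,1] k-->[0,0,0]
  ⟦path⟧₂ = [1 0; 0 0; 1 0]
Equal? distinct morphisms ✗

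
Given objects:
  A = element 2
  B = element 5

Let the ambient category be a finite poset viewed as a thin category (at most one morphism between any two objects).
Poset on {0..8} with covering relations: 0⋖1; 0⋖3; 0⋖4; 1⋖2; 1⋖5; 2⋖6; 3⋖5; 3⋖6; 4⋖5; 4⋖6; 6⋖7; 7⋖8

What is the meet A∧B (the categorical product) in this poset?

Lower bounds of A=2 and B=5: {0,1}
  0 ⊑ 1
  1 ⊑ 1
glb = 1

Answer: A∧B = 1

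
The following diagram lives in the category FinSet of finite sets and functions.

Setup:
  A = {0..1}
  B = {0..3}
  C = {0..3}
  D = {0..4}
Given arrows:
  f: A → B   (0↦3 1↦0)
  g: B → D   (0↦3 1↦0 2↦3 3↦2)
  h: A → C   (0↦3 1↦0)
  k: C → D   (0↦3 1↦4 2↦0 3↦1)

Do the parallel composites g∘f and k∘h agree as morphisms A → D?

Along f;g (path 1):
  0 f→3 g→2
  1 f→0 g→3
  result₁ = (0↦2 1↦3)
Along h;k (path 2):
  0 h→3 k→1
  1 h→0 k→3
  result₂ = (0↦1 1↦3)
Equal? distinct morphisms ✗

Answer: DOES NOT COMMUTE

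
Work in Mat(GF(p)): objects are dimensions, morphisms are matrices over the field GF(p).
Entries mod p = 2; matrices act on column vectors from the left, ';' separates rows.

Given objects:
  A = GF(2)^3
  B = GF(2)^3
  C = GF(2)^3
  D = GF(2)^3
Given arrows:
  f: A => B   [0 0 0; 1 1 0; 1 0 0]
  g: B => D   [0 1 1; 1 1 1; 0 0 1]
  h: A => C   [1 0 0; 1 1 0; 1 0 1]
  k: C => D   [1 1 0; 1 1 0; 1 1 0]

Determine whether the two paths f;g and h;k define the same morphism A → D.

Answer: DOES NOT COMMUTE

Derivation:
1) trace f;g:
  e0=(1,0,0) f=>(0,1,1) g=>(0,0,1)
  e1=(0,1,0) f=>(0,1,0) g=>(1,1,0)
  e2=(0,0,1) f=>(0,0,0) g=>(0,0,0)
  result₁ = [0 1 0; 0 1 0; 1 0 0]
2) trace h;k:
  e0=(1,0,0) h=>(1,1,1) k=>(0,0,0)
  e1=(0,1,0) h=>(0,1,0) k=>(1,1,1)
  e2=(0,0,1) h=>(0,0,1) k=>(0,0,0)
  result₂ = [0 1 0; 0 1 0; 0 1 0]
Equal? NO — does not commute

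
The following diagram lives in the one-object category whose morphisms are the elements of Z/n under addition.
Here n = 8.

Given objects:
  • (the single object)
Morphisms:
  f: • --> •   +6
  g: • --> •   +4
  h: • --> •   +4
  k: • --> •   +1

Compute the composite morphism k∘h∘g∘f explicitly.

  0 +6≡6 +4≡2 +4≡6 +1≡7  (mod 8)
result: +7

Answer: +7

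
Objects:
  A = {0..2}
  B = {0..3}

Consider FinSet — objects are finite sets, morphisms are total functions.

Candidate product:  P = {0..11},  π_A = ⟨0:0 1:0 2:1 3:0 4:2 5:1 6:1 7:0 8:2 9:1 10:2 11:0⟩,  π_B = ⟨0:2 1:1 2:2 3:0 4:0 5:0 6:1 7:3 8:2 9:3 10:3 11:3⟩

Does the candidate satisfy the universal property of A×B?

Answer: NOT A VALID PRODUCT — duplicate pair at indices 11,7

Derivation:
|A|·|B| = 3·4 = 12;  |P| = 12
Check the pairing map k ↦ (π_A(k), π_B(k)):
  0 : (0,2)
  1 : (0,1)
  2 : (1,2)
  3 : (0,0)
  4 : (2,0)
  5 : (1,0)
  6 : (1,1)
  7 : (0,3)
  8 : (2,2)
  9 : (1,3)
  10 : (2,3)
  11 : (0,3)  ✗ repeats pair of k=7
distinct pairs in image: 11 / 12 needed
  → (0,3) hit at k=7 and k=11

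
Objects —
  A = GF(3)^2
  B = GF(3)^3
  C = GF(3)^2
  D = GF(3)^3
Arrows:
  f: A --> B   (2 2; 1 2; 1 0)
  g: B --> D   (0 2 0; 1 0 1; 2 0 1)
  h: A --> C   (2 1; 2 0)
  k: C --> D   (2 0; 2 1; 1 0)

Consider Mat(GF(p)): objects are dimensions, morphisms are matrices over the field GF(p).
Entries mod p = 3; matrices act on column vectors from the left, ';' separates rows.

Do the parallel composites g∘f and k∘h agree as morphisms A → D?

Answer: DOES NOT COMMUTE

Work:
1) trace f;g:
  e0=⟨1,0⟩ f-->⟨2,1,1⟩ g-->⟨2,0,2⟩
  e1=⟨0,1⟩ f-->⟨2,2,0⟩ g-->⟨1,2,1⟩
  ⟦path⟧₁ = (2 1; 0 2; 2 1)
2) trace h;k:
  e0=⟨1,0⟩ h-->⟨2,2⟩ k-->⟨1,0,2⟩
  e1=⟨0,1⟩ h-->⟨1,0⟩ k-->⟨2,2,1⟩
  ⟦path⟧₂ = (1 2; 0 2; 2 1)
Equal? distinct morphisms ✗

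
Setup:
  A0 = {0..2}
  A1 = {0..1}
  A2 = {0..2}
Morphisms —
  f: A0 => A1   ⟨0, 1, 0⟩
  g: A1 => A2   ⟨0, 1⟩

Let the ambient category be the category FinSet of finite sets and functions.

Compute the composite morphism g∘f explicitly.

Answer: ⟨0, 1, 0⟩

Trace:
  0 f=>0 g=>0
  1 f=>1 g=>1
  2 f=>0 g=>0
result: ⟨0, 1, 0⟩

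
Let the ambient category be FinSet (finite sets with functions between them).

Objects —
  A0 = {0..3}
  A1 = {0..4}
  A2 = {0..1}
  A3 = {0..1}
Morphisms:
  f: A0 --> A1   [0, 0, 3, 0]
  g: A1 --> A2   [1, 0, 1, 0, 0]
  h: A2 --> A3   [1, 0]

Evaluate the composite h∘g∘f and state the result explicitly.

Answer: [0, 0, 1, 0]

Derivation:
  0 f-->0 g-->1 h-->0
  1 f-->0 g-->1 h-->0
  2 f-->3 g-->0 h-->1
  3 f-->0 g-->1 h-->0
result: [0, 0, 1, 0]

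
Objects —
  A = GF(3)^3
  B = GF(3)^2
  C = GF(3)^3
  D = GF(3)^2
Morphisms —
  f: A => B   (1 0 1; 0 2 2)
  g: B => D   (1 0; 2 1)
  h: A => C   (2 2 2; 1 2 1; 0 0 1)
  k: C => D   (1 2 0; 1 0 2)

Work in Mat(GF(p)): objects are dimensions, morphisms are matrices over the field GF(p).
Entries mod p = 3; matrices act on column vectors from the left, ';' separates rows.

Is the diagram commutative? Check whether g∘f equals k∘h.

Along f;g (path 1):
  e0=⟨1,0,0⟩ f=>⟨1,0⟩ g=>⟨1,2⟩
  e1=⟨0,1,0⟩ f=>⟨0,2⟩ g=>⟨0,2⟩
  e2=⟨0,0,1⟩ f=>⟨1,2⟩ g=>⟨1,1⟩
  ⟦path⟧₁ = (1 0 1; 2 2 1)
Along h;k (path 2):
  e0=⟨1,0,0⟩ h=>⟨2,1,0⟩ k=>⟨1,2⟩
  e1=⟨0,1,0⟩ h=>⟨2,2,0⟩ k=>⟨0,2⟩
  e2=⟨0,0,1⟩ h=>⟨2,1,1⟩ k=>⟨1,1⟩
  ⟦path⟧₂ = (1 0 1; 2 2 1)
Equal? equal; square commutes

Answer: COMMUTES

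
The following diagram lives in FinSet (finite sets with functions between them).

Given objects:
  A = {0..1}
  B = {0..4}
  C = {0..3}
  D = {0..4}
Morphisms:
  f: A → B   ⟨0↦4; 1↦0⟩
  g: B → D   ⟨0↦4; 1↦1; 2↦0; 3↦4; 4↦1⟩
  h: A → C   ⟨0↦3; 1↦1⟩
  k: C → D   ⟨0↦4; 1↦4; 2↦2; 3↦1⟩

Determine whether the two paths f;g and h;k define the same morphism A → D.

Answer: COMMUTES

Work:
Along f;g (path 1):
  0 f→4 g→1
  1 f→0 g→4
  ⟦path⟧₁ = ⟨0↦1; 1↦4⟩
Along h;k (path 2):
  0 h→3 k→1
  1 h→1 k→4
  ⟦path⟧₂ = ⟨0↦1; 1↦4⟩
Equal? same morphism ✓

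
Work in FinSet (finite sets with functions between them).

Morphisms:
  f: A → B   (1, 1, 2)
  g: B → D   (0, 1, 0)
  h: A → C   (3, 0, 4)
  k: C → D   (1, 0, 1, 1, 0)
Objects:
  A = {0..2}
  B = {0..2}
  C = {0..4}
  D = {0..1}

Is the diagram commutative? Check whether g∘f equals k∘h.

Path 1 = f;g:
  0 f→1 g→1
  1 f→1 g→1
  2 f→2 g→0
  composite₁ = (1, 1, 0)
Path 2 = h;k:
  0 h→3 k→1
  1 h→0 k→1
  2 h→4 k→0
  composite₂ = (1, 1, 0)
Equal? same morphism ✓

Answer: COMMUTES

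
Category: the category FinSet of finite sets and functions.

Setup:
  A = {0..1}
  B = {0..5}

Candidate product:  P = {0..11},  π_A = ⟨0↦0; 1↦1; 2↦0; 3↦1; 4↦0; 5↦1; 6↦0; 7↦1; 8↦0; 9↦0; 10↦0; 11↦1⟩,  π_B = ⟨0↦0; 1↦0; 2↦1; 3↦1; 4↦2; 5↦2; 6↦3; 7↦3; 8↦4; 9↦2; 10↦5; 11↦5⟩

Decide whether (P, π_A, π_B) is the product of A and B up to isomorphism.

Answer: NOT A VALID PRODUCT — duplicate pair at indices 4,9

Derivation:
|A|·|B| = 2·6 = 12;  |P| = 12
Check the pairing map k ↦ (π_A(k), π_B(k)):
  0 ↦ (0,0)
  1 ↦ (1,0)
  2 ↦ (0,1)
  3 ↦ (1,1)
  4 ↦ (0,2)
  5 ↦ (1,2)
  6 ↦ (0,3)
  7 ↦ (1,3)
  8 ↦ (0,4)
  9 ↦ (0,2)  ✗ repeats pair of k=4
  10 ↦ (0,5)
  11 ↦ (1,5)
distinct pairs in image: 11 / 12 needed
  → (0,2) hit at k=4 and k=9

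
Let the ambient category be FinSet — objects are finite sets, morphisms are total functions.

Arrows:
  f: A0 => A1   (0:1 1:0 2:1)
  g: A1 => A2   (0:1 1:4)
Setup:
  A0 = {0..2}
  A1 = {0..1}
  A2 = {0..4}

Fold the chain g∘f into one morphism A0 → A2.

  0 f=>1 g=>4
  1 f=>0 g=>1
  2 f=>1 g=>4
composite: (0:4 1:1 2:4)

Answer: (0:4 1:1 2:4)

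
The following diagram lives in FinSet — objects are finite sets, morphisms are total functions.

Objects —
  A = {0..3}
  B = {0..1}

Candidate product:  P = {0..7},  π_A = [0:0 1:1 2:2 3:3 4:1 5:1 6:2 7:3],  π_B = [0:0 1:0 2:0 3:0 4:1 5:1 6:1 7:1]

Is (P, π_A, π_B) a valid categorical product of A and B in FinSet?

Answer: NOT A VALID PRODUCT — duplicate pair at indices 5,4

Work:
|A|·|B| = 4·2 = 8;  |P| = 8
Check the pairing map k ↦ (π_A(k), π_B(k)):
  0 : (0,0)
  1 : (1,0)
  2 : (2,0)
  3 : (3,0)
  4 : (1,1)
  5 : (1,1)  ✗ repeats pair of k=4
  6 : (2,1)
  7 : (3,1)
distinct pairs in image: 7 / 8 needed
  → (1,1) hit at k=4 and k=5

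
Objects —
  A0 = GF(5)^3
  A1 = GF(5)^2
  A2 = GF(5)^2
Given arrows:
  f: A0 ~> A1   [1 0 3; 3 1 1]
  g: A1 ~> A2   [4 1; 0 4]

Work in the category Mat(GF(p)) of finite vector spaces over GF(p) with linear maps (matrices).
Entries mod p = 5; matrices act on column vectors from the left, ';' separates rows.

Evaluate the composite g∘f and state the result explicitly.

  e0=⟨1,0,0⟩ f~>⟨1,3⟩ g~>⟨2,2⟩
  e1=⟨0,1,0⟩ f~>⟨0,1⟩ g~>⟨1,4⟩
  e2=⟨0,0,1⟩ f~>⟨3,1⟩ g~>⟨3,4⟩
result: [2 1 3; 2 4 4]

Answer: [2 1 3; 2 4 4]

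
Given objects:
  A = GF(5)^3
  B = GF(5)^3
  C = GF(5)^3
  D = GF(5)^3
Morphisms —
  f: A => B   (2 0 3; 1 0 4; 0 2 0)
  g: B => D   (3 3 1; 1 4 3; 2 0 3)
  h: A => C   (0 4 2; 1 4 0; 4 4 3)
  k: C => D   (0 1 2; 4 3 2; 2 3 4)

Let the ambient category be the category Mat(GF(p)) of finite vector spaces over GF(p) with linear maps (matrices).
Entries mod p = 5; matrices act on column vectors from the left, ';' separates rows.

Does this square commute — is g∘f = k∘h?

Along f;g (path 1):
  e0=(1,0,0) f=>(2,1,0) g=>(4,1,4)
  e1=(0,1,0) f=>(0,0,2) g=>(2,1,1)
  e2=(0,0,1) f=>(3,4,0) g=>(1,4,1)
  result₁ = (4 2 1; 1 1 4; 4 1 1)
Along h;k (path 2):
  e0=(1,0,0) h=>(0,1,4) k=>(4,1,4)
  e1=(0,1,0) h=>(4,4,4) k=>(2,1,1)
  e2=(0,0,1) h=>(2,0,3) k=>(1,4,1)
  result₂ = (4 2 1; 1 1 4; 4 1 1)
Equal? equal; square commutes

Answer: COMMUTES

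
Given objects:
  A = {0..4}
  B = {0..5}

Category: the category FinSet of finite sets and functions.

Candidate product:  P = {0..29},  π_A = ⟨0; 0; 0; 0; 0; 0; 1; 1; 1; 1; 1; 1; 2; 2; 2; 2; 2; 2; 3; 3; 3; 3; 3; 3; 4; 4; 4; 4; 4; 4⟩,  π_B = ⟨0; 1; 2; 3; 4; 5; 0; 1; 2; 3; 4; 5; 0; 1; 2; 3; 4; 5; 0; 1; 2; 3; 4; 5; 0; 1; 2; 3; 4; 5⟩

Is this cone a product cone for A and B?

Answer: VALID PRODUCT

Trace:
|A|·|B| = 5·6 = 30;  |P| = 30
Check the pairing map k ↦ (π_A(k), π_B(k)):
  0 -> (0,0)
  1 -> (0,1)
  2 -> (0,2)
  3 -> (0,3)
  4 -> (0,4)
  5 -> (0,5)
  6 -> (1,0)
  7 -> (1,1)
  8 -> (1,2)
  9 -> (1,3)
  10 -> (1,4)
  11 -> (1,5)
  12 -> (2,0)
  13 -> (2,1)
  14 -> (2,2)
  15 -> (2,3)
  16 -> (2,4)
  17 -> (2,5)
  18 -> (3,0)
  19 -> (3,1)
  20 -> (3,2)
  21 -> (3,3)
  22 -> (3,4)
  23 -> (3,5)
  24 -> (4,0)
  25 -> (4,1)
  26 -> (4,2)
  27 -> (4,3)
  28 -> (4,4)
  29 -> (4,5)
distinct pairs in image: 30 / 30 needed
  → bijection onto A×B; projections well-typed.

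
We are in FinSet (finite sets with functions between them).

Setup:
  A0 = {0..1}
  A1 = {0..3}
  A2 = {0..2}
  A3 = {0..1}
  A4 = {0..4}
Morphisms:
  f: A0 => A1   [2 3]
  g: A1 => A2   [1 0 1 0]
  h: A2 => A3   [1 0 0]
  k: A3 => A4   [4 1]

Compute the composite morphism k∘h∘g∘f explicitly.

Answer: [4 1]

Derivation:
  0 f=>2 g=>1 h=>0 k=>4
  1 f=>3 g=>0 h=>1 k=>1
result: [4 1]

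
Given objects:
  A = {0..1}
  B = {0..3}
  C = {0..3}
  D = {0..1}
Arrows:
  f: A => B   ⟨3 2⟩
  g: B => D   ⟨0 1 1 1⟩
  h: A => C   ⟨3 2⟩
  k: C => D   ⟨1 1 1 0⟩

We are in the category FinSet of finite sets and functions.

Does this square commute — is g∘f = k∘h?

Along f;g (path 1):
  0 f=>3 g=>1
  1 f=>2 g=>1
  ⟦path⟧₁ = ⟨1 1⟩
Along h;k (path 2):
  0 h=>3 k=>0
  1 h=>2 k=>1
  ⟦path⟧₂ = ⟨0 1⟩
Equal? differ; not commutative

Answer: DOES NOT COMMUTE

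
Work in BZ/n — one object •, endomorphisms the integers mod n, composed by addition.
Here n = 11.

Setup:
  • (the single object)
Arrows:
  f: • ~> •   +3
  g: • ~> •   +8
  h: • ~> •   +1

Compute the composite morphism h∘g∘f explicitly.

  0 +3≡3 +8≡0 +1≡1  (mod 11)
⟦path⟧: +1

Answer: +1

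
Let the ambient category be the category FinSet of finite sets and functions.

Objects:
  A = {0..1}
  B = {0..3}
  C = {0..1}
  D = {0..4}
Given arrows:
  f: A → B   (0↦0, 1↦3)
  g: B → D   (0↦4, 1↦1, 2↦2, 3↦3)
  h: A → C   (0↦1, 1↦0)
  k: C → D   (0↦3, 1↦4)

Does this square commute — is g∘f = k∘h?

Along f;g (path 1):
  0 f→0 g→4
  1 f→3 g→3
  result₁ = (0↦4, 1↦3)
Along h;k (path 2):
  0 h→1 k→4
  1 h→0 k→3
  result₂ = (0↦4, 1↦3)
Equal? same morphism ✓

Answer: COMMUTES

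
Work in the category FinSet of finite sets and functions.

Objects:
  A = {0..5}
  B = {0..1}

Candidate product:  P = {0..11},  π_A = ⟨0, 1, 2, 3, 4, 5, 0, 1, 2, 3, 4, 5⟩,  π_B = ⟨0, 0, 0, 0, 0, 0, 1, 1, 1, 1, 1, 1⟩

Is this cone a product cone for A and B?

|A|·|B| = 6·2 = 12;  |P| = 12
Check the pairing map k ↦ (π_A(k), π_B(k)):
  0 : (0,0)
  1 : (1,0)
  2 : (2,0)
  3 : (3,0)
  4 : (4,0)
  5 : (5,0)
  6 : (0,1)
  7 : (1,1)
  8 : (2,1)
  9 : (3,1)
  10 : (4,1)
  11 : (5,1)
distinct pairs in image: 12 / 12 needed
  → bijection onto A×B; projections well-typed.

Answer: VALID PRODUCT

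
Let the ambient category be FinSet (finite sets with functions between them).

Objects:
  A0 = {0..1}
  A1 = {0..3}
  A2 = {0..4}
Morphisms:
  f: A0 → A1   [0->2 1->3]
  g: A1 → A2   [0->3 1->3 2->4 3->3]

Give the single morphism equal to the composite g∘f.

  0 f→2 g→4
  1 f→3 g→3
composite: [0->4 1->3]

Answer: [0->4 1->3]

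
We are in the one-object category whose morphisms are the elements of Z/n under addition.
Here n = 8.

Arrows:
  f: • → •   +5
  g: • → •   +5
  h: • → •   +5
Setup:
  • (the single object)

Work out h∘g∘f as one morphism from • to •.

Answer: +7

Trace:
  0 +5≡5 +5≡2 +5≡7  (mod 8)
composite: +7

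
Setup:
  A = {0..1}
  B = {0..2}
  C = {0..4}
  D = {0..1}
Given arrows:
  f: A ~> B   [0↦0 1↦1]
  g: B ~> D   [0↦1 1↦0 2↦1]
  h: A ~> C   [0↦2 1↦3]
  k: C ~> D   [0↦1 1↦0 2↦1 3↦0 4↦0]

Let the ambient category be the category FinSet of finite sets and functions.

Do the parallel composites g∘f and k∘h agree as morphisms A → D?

Path 1 = f;g:
  0 f~>0 g~>1
  1 f~>1 g~>0
  result₁ = [0↦1 1↦0]
Path 2 = h;k:
  0 h~>2 k~>1
  1 h~>3 k~>0
  result₂ = [0↦1 1↦0]
Equal? YES — commutes

Answer: COMMUTES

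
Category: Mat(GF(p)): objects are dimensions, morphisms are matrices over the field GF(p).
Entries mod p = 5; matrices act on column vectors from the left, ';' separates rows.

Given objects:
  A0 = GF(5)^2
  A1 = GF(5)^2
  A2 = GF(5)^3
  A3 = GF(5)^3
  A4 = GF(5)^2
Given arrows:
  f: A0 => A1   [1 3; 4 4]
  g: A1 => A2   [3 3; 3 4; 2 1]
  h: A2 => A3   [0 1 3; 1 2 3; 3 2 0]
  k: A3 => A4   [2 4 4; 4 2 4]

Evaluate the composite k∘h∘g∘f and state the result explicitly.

  e0=[1,0] f=>[1,4] g=>[0,4,1] h=>[2,1,3] k=>[0,2]
  e1=[0,1] f=>[3,4] g=>[1,0,0] h=>[0,1,3] k=>[1,4]
result: [0 1; 2 4]

Answer: [0 1; 2 4]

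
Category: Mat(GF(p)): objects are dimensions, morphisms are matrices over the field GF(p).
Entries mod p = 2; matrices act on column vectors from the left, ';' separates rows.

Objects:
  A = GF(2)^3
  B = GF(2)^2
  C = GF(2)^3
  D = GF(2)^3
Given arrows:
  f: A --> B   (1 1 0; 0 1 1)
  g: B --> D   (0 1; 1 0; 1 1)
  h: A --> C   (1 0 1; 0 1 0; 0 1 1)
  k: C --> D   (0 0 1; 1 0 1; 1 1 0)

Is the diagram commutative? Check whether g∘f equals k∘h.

Answer: DOES NOT COMMUTE

Derivation:
1) trace f;g:
  e0=⟨1,0,0⟩ f-->⟨1,0⟩ g-->⟨0,1,1⟩
  e1=⟨0,1,0⟩ f-->⟨1,1⟩ g-->⟨1,1,0⟩
  e2=⟨0,0,1⟩ f-->⟨0,1⟩ g-->⟨1,0,1⟩
  result₁ = (0 1 1; 1 1 0; 1 0 1)
2) trace h;k:
  e0=⟨1,0,0⟩ h-->⟨1,0,0⟩ k-->⟨0,1,1⟩
  e1=⟨0,1,0⟩ h-->⟨0,1,1⟩ k-->⟨1,1,1⟩
  e2=⟨0,0,1⟩ h-->⟨1,0,1⟩ k-->⟨1,0,1⟩
  result₂ = (0 1 1; 1 1 0; 1 1 1)
Equal? differ; not commutative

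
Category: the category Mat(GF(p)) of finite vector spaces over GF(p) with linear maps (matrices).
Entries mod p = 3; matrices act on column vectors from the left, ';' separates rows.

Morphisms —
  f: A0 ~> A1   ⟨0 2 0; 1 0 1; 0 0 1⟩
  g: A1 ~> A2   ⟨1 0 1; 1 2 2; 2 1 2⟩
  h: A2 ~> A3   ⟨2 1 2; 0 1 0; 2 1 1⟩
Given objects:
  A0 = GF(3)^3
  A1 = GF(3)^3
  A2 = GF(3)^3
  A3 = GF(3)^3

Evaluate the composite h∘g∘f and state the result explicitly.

Answer: ⟨1 2 0; 2 2 1; 0 1 0⟩

Derivation:
  e0=⟨1,0,0⟩ f~>⟨0,1,0⟩ g~>⟨0,2,1⟩ h~>⟨1,2,0⟩
  e1=⟨0,1,0⟩ f~>⟨2,0,0⟩ g~>⟨2,2,1⟩ h~>⟨2,2,1⟩
  e2=⟨0,0,1⟩ f~>⟨0,1,1⟩ g~>⟨1,1,0⟩ h~>⟨0,1,0⟩
composite: ⟨1 2 0; 2 2 1; 0 1 0⟩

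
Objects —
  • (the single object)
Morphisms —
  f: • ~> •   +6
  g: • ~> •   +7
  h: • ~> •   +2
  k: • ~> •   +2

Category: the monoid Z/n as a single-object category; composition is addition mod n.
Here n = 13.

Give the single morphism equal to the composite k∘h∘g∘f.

  0 +6≡6 +7≡0 +2≡2 +2≡4  (mod 13)
⟦path⟧: +4

Answer: +4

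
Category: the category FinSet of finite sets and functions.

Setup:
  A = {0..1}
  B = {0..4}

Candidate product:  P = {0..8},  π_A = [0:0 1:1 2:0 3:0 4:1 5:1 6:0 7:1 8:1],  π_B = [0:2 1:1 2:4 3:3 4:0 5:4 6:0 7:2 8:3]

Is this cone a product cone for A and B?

|A|·|B| = 2·5 = 10;  |P| = 9
  → cardinalities differ; no bijection possible.

Answer: NOT A VALID PRODUCT — |P|=9 ≠ |A|·|B|=10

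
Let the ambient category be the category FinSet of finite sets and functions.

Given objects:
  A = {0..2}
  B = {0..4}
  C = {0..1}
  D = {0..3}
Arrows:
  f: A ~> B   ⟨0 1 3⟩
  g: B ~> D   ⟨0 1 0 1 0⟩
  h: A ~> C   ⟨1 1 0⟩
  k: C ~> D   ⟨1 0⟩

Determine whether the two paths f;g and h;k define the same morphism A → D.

Answer: DOES NOT COMMUTE

Derivation:
1) trace f;g:
  0 f~>0 g~>0
  1 f~>1 g~>1
  2 f~>3 g~>1
  composite₁ = ⟨0 1 1⟩
2) trace h;k:
  0 h~>1 k~>0
  1 h~>1 k~>0
  2 h~>0 k~>1
  composite₂ = ⟨0 0 1⟩
Equal? distinct morphisms ✗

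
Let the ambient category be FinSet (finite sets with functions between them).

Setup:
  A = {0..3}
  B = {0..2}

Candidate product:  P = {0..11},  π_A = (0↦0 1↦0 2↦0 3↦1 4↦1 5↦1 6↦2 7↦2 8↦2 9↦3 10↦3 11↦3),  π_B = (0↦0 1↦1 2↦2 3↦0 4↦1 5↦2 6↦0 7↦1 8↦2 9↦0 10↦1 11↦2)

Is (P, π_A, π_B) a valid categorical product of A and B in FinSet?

|A|·|B| = 4·3 = 12;  |P| = 12
Check the pairing map k ↦ (π_A(k), π_B(k)):
  0 ↦ (0,0)
  1 ↦ (0,1)
  2 ↦ (0,2)
  3 ↦ (1,0)
  4 ↦ (1,1)
  5 ↦ (1,2)
  6 ↦ (2,0)
  7 ↦ (2,1)
  8 ↦ (2,2)
  9 ↦ (3,0)
  10 ↦ (3,1)
  11 ↦ (3,2)
distinct pairs in image: 12 / 12 needed
  → bijection onto A×B; projections well-typed.

Answer: VALID PRODUCT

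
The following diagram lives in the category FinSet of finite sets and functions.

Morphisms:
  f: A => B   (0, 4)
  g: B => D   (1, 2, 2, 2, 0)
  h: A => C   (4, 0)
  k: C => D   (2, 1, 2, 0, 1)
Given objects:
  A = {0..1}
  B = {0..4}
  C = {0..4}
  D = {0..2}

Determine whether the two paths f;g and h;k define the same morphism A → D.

Answer: DOES NOT COMMUTE

Derivation:
1) trace f;g:
  0 f=>0 g=>1
  1 f=>4 g=>0
  composite₁ = (1, 0)
2) trace h;k:
  0 h=>4 k=>1
  1 h=>0 k=>2
  composite₂ = (1, 2)
Equal? differ; not commutative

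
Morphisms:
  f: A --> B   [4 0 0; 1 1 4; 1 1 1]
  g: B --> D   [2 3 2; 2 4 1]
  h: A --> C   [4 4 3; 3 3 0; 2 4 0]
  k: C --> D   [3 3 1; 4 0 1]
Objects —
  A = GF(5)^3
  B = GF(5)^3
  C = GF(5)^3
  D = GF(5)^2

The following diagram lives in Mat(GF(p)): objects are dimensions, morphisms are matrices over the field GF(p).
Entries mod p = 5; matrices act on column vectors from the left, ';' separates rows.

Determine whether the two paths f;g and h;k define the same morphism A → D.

Along f;g (path 1):
  e0=[1,0,0] f-->[4,1,1] g-->[3,3]
  e1=[0,1,0] f-->[0,1,1] g-->[0,0]
  e2=[0,0,1] f-->[0,4,1] g-->[4,2]
  composite₁ = [3 0 4; 3 0 2]
Along h;k (path 2):
  e0=[1,0,0] h-->[4,3,2] k-->[3,3]
  e1=[0,1,0] h-->[4,3,4] k-->[0,0]
  e2=[0,0,1] h-->[3,0,0] k-->[4,2]
  composite₂ = [3 0 4; 3 0 2]
Equal? YES — commutes

Answer: COMMUTES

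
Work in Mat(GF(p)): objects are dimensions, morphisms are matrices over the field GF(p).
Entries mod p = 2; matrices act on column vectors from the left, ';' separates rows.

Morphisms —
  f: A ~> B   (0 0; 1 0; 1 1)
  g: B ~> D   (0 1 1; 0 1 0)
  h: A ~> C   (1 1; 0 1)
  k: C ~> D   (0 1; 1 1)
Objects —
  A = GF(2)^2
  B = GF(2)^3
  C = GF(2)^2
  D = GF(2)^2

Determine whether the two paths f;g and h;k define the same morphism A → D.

Along f;g (path 1):
  e0=⟨1,0⟩ f~>⟨0,1,1⟩ g~>⟨0,1⟩
  e1=⟨0,1⟩ f~>⟨0,0,1⟩ g~>⟨1,0⟩
  result₁ = (0 1; 1 0)
Along h;k (path 2):
  e0=⟨1,0⟩ h~>⟨1,0⟩ k~>⟨0,1⟩
  e1=⟨0,1⟩ h~>⟨1,1⟩ k~>⟨1,0⟩
  result₂ = (0 1; 1 0)
Equal? YES — commutes

Answer: COMMUTES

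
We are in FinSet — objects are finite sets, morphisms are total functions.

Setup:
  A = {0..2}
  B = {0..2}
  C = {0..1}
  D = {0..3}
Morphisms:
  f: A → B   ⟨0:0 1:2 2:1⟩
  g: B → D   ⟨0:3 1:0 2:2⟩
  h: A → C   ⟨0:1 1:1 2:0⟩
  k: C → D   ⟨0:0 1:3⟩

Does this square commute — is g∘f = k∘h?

Path 1 = f;g:
  0 f→0 g→3
  1 f→2 g→2
  2 f→1 g→0
  result₁ = ⟨0:3 1:2 2:0⟩
Path 2 = h;k:
  0 h→1 k→3
  1 h→1 k→3
  2 h→0 k→0
  result₂ = ⟨0:3 1:3 2:0⟩
Equal? differ; not commutative

Answer: DOES NOT COMMUTE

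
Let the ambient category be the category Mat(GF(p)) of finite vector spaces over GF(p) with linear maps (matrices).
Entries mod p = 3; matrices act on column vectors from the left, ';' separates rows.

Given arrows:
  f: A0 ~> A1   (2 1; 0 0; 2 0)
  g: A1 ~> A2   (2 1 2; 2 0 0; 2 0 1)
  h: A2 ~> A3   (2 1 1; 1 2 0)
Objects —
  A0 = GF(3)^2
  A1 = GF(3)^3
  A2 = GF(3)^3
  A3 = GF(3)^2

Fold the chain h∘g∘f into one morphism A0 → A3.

  e0=⟨1,0⟩ f~>⟨2,0,2⟩ g~>⟨2,1,0⟩ h~>⟨2,1⟩
  e1=⟨0,1⟩ f~>⟨1,0,0⟩ g~>⟨2,2,2⟩ h~>⟨2,0⟩
composite: (2 2; 1 0)

Answer: (2 2; 1 0)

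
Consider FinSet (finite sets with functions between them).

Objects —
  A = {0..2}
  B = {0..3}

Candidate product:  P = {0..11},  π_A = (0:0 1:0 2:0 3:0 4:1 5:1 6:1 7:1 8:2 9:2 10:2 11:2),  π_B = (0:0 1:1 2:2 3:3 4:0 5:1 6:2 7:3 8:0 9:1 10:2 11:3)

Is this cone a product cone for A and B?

Answer: VALID PRODUCT

Work:
|A|·|B| = 3·4 = 12;  |P| = 12
Check the pairing map k ↦ (π_A(k), π_B(k)):
  0 : (0,0)
  1 : (0,1)
  2 : (0,2)
  3 : (0,3)
  4 : (1,0)
  5 : (1,1)
  6 : (1,2)
  7 : (1,3)
  8 : (2,0)
  9 : (2,1)
  10 : (2,2)
  11 : (2,3)
distinct pairs in image: 12 / 12 needed
  → bijection onto A×B; projections well-typed.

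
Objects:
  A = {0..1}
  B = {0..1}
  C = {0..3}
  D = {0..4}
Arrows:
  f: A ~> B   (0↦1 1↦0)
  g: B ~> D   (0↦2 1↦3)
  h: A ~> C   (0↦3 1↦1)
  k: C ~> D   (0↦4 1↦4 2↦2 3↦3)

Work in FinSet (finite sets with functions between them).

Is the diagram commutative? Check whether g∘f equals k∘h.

Answer: DOES NOT COMMUTE

Trace:
Along f;g (path 1):
  0 f~>1 g~>3
  1 f~>0 g~>2
  ⟦path⟧₁ = (0↦3 1↦2)
Along h;k (path 2):
  0 h~>3 k~>3
  1 h~>1 k~>4
  ⟦path⟧₂ = (0↦3 1↦4)
Equal? distinct morphisms ✗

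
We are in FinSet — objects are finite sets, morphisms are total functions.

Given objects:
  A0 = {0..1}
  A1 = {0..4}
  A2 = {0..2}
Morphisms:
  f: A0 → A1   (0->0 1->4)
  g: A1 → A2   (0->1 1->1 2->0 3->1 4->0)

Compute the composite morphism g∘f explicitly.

  0 f→0 g→1
  1 f→4 g→0
⟦path⟧: (0->1 1->0)

Answer: (0->1 1->0)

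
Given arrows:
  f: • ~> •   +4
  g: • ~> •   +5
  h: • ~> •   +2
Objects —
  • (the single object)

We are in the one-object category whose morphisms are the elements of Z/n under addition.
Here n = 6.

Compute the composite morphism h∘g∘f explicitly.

Answer: +5

Work:
  0 +4≡4 +5≡3 +2≡5  (mod 6)
composite: +5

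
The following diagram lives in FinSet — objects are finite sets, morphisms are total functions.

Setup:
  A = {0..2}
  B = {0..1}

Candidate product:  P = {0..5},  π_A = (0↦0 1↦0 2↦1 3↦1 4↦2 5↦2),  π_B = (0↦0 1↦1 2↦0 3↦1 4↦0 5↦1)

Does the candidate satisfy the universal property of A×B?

Answer: VALID PRODUCT

Derivation:
|A|·|B| = 3·2 = 6;  |P| = 6
Check the pairing map k ↦ (π_A(k), π_B(k)):
  0 ↦ (0,0)
  1 ↦ (0,1)
  2 ↦ (1,0)
  3 ↦ (1,1)
  4 ↦ (2,0)
  5 ↦ (2,1)
distinct pairs in image: 6 / 6 needed
  → bijection onto A×B; projections well-typed.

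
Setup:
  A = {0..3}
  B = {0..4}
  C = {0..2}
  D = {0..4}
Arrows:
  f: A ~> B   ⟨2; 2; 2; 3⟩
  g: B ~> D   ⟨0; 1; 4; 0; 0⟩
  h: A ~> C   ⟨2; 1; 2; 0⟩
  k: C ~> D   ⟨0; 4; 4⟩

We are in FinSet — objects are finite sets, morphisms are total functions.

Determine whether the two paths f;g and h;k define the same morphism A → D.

Answer: COMMUTES

Derivation:
Along f;g (path 1):
  0 f~>2 g~>4
  1 f~>2 g~>4
  2 f~>2 g~>4
  3 f~>3 g~>0
  result₁ = ⟨4; 4; 4; 0⟩
Along h;k (path 2):
  0 h~>2 k~>4
  1 h~>1 k~>4
  2 h~>2 k~>4
  3 h~>0 k~>0
  result₂ = ⟨4; 4; 4; 0⟩
Equal? equal; square commutes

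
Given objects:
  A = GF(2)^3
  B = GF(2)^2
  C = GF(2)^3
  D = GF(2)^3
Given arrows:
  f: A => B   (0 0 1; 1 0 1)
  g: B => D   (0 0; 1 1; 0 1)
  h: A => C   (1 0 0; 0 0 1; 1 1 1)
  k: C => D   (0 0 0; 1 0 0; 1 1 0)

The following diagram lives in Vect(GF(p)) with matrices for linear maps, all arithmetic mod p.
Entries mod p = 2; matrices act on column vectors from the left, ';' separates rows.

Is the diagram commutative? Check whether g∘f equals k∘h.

1) trace f;g:
  e0=(1,0,0) f=>(0,1) g=>(0,1,1)
  e1=(0,1,0) f=>(0,0) g=>(0,0,0)
  e2=(0,0,1) f=>(1,1) g=>(0,0,1)
  ⟦path⟧₁ = (0 0 0; 1 0 0; 1 0 1)
2) trace h;k:
  e0=(1,0,0) h=>(1,0,1) k=>(0,1,1)
  e1=(0,1,0) h=>(0,0,1) k=>(0,0,0)
  e2=(0,0,1) h=>(0,1,1) k=>(0,0,1)
  ⟦path⟧₂ = (0 0 0; 1 0 0; 1 0 1)
Equal? same morphism ✓

Answer: COMMUTES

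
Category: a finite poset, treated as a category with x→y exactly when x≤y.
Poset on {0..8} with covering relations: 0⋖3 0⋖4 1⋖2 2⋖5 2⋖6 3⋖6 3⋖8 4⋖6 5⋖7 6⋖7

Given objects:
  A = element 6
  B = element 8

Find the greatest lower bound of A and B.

Answer: A∧B = 3

Work:
Common predecessors of 6,8: {0,3}
  0 ≤ 3
  3 ≤ 3
glb = 3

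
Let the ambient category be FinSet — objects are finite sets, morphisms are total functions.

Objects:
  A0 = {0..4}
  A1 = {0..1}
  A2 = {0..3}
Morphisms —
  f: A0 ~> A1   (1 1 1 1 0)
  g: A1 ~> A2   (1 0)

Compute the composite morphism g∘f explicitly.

Answer: (0 0 0 0 1)

Work:
  0 f~>1 g~>0
  1 f~>1 g~>0
  2 f~>1 g~>0
  3 f~>1 g~>0
  4 f~>0 g~>1
result: (0 0 0 0 1)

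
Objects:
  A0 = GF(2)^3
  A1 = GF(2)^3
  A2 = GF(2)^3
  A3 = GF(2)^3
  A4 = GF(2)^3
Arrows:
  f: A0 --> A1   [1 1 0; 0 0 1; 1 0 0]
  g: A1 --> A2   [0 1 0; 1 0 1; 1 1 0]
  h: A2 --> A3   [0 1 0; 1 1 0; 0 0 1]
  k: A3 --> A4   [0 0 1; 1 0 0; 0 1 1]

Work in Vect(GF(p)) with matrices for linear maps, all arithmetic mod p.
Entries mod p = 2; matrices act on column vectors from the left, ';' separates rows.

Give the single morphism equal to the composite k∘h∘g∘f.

Answer: [1 1 1; 0 1 0; 1 0 0]

Trace:
  e0=[1,0,0] f-->[1,0,1] g-->[0,0,1] h-->[0,0,1] k-->[1,0,1]
  e1=[0,1,0] f-->[1,0,0] g-->[0,1,1] h-->[1,1,1] k-->[1,1,0]
  e2=[0,0,1] f-->[0,1,0] g-->[1,0,1] h-->[0,1,1] k-->[1,0,0]
composite: [1 1 1; 0 1 0; 1 0 0]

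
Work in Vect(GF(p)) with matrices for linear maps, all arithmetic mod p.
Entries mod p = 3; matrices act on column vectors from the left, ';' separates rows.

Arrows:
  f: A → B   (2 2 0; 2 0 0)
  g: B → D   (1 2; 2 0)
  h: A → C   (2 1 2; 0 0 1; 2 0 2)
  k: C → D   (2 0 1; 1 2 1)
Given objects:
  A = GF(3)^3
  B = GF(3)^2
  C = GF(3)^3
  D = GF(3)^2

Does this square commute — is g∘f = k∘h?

1) trace f;g:
  e0=⟨1,0,0⟩ f→⟨2,2⟩ g→⟨0,1⟩
  e1=⟨0,1,0⟩ f→⟨2,0⟩ g→⟨2,1⟩
  e2=⟨0,0,1⟩ f→⟨0,0⟩ g→⟨0,0⟩
  composite₁ = (0 2 0; 1 1 0)
2) trace h;k:
  e0=⟨1,0,0⟩ h→⟨2,0,2⟩ k→⟨0,1⟩
  e1=⟨0,1,0⟩ h→⟨1,0,0⟩ k→⟨2,1⟩
  e2=⟨0,0,1⟩ h→⟨2,1,2⟩ k→⟨0,0⟩
  composite₂ = (0 2 0; 1 1 0)
Equal? equal; square commutes

Answer: COMMUTES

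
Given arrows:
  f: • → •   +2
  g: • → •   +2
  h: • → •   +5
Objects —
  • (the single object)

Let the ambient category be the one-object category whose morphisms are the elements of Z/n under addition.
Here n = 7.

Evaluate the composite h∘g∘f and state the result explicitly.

Answer: +2

Derivation:
  0 +2≡2 +2≡4 +5≡2  (mod 7)
composite: +2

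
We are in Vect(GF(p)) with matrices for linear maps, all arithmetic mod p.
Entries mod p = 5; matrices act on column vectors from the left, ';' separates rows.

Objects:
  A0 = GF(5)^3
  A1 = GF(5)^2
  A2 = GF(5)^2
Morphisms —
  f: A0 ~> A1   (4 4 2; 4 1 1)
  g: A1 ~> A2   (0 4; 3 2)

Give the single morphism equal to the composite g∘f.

  e0=⟨1,0,0⟩ f~>⟨4,4⟩ g~>⟨1,0⟩
  e1=⟨0,1,0⟩ f~>⟨4,1⟩ g~>⟨4,4⟩
  e2=⟨0,0,1⟩ f~>⟨2,1⟩ g~>⟨4,3⟩
composite: (1 4 4; 0 4 3)

Answer: (1 4 4; 0 4 3)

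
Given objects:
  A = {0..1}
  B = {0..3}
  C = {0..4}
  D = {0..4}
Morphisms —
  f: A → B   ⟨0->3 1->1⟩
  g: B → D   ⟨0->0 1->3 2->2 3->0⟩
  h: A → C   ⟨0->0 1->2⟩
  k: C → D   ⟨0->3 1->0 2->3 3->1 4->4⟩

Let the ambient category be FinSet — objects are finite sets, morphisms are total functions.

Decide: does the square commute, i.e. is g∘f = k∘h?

Answer: DOES NOT COMMUTE

Work:
Path 1 = f;g:
  0 f→3 g→0
  1 f→1 g→3
  composite₁ = ⟨0->0 1->3⟩
Path 2 = h;k:
  0 h→0 k→3
  1 h→2 k→3
  composite₂ = ⟨0->3 1->3⟩
Equal? differ; not commutative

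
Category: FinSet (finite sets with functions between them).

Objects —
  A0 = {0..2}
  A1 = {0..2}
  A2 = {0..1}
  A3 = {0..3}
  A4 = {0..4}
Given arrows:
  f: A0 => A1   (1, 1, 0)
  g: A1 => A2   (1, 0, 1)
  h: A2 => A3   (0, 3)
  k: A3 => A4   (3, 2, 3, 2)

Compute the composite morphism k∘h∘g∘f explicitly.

  0 f=>1 g=>0 h=>0 k=>3
  1 f=>1 g=>0 h=>0 k=>3
  2 f=>0 g=>1 h=>3 k=>2
⟦path⟧: (3, 3, 2)

Answer: (3, 3, 2)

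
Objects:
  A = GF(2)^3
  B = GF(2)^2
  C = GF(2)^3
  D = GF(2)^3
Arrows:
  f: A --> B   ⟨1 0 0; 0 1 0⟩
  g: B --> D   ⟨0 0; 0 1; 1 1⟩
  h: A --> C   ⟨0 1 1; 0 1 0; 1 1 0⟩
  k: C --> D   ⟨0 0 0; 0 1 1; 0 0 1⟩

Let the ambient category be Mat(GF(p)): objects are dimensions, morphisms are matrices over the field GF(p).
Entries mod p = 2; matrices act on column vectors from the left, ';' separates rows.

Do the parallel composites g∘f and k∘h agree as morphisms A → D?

Path 1 = f;g:
  e0=⟨1,0,0⟩ f-->⟨1,0⟩ g-->⟨0,0,1⟩
  e1=⟨0,1,0⟩ f-->⟨0,1⟩ g-->⟨0,1,1⟩
  e2=⟨0,0,1⟩ f-->⟨0,0⟩ g-->⟨0,0,0⟩
  result₁ = ⟨0 0 0; 0 1 0; 1 1 0⟩
Path 2 = h;k:
  e0=⟨1,0,0⟩ h-->⟨0,0,1⟩ k-->⟨0,1,1⟩
  e1=⟨0,1,0⟩ h-->⟨1,1,1⟩ k-->⟨0,0,1⟩
  e2=⟨0,0,1⟩ h-->⟨1,0,0⟩ k-->⟨0,0,0⟩
  result₂ = ⟨0 0 0; 1 0 0; 1 1 0⟩
Equal? distinct morphisms ✗

Answer: DOES NOT COMMUTE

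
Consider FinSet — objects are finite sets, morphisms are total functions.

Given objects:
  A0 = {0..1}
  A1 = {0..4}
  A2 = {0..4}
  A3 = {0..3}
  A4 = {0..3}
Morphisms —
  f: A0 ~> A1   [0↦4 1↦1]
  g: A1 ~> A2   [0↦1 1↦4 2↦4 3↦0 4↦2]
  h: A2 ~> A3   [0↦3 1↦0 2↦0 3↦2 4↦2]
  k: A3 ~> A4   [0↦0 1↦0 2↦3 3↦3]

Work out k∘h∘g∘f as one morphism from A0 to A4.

Answer: [0↦0 1↦3]

Work:
  0 f~>4 g~>2 h~>0 k~>0
  1 f~>1 g~>4 h~>2 k~>3
composite: [0↦0 1↦3]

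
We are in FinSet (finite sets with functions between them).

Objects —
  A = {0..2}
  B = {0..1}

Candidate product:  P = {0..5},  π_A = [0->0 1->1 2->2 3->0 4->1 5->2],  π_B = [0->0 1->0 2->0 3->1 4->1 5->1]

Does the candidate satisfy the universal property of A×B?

Answer: VALID PRODUCT

Trace:
|A|·|B| = 3·2 = 6;  |P| = 6
Check the pairing map k ↦ (π_A(k), π_B(k)):
  0 -> (0,0)
  1 -> (1,0)
  2 -> (2,0)
  3 -> (0,1)
  4 -> (1,1)
  5 -> (2,1)
distinct pairs in image: 6 / 6 needed
  → bijection onto A×B; projections well-typed.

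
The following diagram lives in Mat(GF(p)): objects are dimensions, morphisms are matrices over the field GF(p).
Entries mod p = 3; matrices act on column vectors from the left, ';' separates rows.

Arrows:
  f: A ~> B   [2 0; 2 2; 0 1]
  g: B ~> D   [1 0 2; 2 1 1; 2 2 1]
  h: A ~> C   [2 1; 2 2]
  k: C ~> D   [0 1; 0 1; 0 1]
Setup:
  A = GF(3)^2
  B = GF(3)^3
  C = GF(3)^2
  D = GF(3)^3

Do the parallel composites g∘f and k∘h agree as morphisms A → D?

Path 1 = f;g:
  e0=(1,0) f~>(2,2,0) g~>(2,0,2)
  e1=(0,1) f~>(0,2,1) g~>(2,0,2)
  result₁ = [2 2; 0 0; 2 2]
Path 2 = h;k:
  e0=(1,0) h~>(2,2) k~>(2,2,2)
  e1=(0,1) h~>(1,2) k~>(2,2,2)
  result₂ = [2 2; 2 2; 2 2]
Equal? differ; not commutative

Answer: DOES NOT COMMUTE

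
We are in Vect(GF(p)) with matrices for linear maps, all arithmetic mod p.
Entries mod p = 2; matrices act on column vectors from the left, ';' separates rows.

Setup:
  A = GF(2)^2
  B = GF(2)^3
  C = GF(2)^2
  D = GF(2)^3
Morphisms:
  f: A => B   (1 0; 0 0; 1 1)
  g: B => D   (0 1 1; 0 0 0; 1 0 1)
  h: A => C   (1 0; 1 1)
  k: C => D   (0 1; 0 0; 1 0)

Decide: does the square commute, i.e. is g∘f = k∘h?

Along f;g (path 1):
  e0=⟨1,0⟩ f=>⟨1,0,1⟩ g=>⟨1,0,0⟩
  e1=⟨0,1⟩ f=>⟨0,0,1⟩ g=>⟨1,0,1⟩
  composite₁ = (1 1; 0 0; 0 1)
Along h;k (path 2):
  e0=⟨1,0⟩ h=>⟨1,1⟩ k=>⟨1,0,1⟩
  e1=⟨0,1⟩ h=>⟨0,1⟩ k=>⟨1,0,0⟩
  composite₂ = (1 1; 0 0; 1 0)
Equal? distinct morphisms ✗

Answer: DOES NOT COMMUTE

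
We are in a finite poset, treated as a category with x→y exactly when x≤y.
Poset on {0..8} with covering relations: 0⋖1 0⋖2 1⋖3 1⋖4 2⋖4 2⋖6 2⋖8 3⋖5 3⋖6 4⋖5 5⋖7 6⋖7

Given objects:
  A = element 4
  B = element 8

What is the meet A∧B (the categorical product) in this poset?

Answer: A∧B = 2

Trace:
Lower bounds of A=4 and B=8: {0,2}
  0 <= 2
  2 <= 2
glb = 2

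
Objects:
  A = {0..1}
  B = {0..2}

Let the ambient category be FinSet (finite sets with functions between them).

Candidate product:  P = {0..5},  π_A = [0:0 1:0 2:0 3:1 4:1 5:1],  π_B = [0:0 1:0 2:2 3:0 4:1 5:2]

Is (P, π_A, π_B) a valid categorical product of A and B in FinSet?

Answer: NOT A VALID PRODUCT — duplicate pair at indices 0,1

Work:
|A|·|B| = 2·3 = 6;  |P| = 6
Check the pairing map k ↦ (π_A(k), π_B(k)):
  0 : (0,0)
  1 : (0,0)  ✗ repeats pair of k=0
  2 : (0,2)
  3 : (1,0)
  4 : (1,1)
  5 : (1,2)
distinct pairs in image: 5 / 6 needed
  → (0,0) hit at k=0 and k=1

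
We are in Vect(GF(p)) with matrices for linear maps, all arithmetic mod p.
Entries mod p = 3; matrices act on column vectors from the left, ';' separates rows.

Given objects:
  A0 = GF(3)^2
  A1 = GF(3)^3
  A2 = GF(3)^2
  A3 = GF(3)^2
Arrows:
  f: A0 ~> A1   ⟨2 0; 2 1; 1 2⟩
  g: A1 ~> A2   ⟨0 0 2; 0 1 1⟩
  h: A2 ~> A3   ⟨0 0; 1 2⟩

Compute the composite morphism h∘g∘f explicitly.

Answer: ⟨0 0; 2 1⟩

Work:
  e0=⟨1,0⟩ f~>⟨2,2,1⟩ g~>⟨2,0⟩ h~>⟨0,2⟩
  e1=⟨0,1⟩ f~>⟨0,1,2⟩ g~>⟨1,0⟩ h~>⟨0,1⟩
⟦path⟧: ⟨0 0; 2 1⟩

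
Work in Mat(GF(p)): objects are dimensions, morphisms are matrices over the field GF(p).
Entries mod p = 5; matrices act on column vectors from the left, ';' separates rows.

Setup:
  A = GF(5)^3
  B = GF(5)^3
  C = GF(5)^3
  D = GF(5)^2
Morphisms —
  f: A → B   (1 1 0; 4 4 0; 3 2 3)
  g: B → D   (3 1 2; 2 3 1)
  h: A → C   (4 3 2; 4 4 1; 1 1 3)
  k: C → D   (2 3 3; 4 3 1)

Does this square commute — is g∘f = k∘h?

1) trace f;g:
  e0=[1,0,0] f→[1,4,3] g→[3,2]
  e1=[0,1,0] f→[1,4,2] g→[1,1]
  e2=[0,0,1] f→[0,0,3] g→[1,3]
  ⟦path⟧₁ = (3 1 1; 2 1 3)
2) trace h;k:
  e0=[1,0,0] h→[4,4,1] k→[3,4]
  e1=[0,1,0] h→[3,4,1] k→[1,0]
  e2=[0,0,1] h→[2,1,3] k→[1,4]
  ⟦path⟧₂ = (3 1 1; 4 0 4)
Equal? distinct morphisms ✗

Answer: DOES NOT COMMUTE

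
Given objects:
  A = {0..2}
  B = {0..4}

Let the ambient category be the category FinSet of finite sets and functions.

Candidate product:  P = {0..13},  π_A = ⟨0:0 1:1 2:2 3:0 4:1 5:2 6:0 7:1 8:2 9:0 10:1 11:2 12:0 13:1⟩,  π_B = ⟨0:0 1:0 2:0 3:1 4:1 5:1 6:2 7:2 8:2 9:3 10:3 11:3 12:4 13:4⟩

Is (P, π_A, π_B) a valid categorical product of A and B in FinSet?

Answer: NOT A VALID PRODUCT — |P|=14 ≠ |A|·|B|=15

Work:
|A|·|B| = 3·5 = 15;  |P| = 14
  → cardinalities differ; no bijection possible.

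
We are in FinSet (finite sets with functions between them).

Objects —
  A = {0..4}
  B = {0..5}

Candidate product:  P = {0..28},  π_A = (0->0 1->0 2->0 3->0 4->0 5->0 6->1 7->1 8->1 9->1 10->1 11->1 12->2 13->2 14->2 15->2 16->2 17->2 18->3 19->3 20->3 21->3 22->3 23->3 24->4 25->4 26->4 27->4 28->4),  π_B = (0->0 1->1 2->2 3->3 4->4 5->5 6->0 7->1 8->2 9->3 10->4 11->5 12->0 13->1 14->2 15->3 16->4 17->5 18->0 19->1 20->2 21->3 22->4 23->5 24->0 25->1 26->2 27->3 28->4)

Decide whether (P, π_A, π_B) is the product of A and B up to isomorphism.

Answer: NOT A VALID PRODUCT — |P|=29 ≠ |A|·|B|=30

Work:
|A|·|B| = 5·6 = 30;  |P| = 29
  → cardinalities differ; no bijection possible.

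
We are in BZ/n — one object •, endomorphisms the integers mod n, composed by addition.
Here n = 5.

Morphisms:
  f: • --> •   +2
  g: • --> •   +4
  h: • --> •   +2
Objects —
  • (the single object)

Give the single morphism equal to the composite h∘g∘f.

  0 +2≡2 +4≡1 +2≡3  (mod 5)
result: +3

Answer: +3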